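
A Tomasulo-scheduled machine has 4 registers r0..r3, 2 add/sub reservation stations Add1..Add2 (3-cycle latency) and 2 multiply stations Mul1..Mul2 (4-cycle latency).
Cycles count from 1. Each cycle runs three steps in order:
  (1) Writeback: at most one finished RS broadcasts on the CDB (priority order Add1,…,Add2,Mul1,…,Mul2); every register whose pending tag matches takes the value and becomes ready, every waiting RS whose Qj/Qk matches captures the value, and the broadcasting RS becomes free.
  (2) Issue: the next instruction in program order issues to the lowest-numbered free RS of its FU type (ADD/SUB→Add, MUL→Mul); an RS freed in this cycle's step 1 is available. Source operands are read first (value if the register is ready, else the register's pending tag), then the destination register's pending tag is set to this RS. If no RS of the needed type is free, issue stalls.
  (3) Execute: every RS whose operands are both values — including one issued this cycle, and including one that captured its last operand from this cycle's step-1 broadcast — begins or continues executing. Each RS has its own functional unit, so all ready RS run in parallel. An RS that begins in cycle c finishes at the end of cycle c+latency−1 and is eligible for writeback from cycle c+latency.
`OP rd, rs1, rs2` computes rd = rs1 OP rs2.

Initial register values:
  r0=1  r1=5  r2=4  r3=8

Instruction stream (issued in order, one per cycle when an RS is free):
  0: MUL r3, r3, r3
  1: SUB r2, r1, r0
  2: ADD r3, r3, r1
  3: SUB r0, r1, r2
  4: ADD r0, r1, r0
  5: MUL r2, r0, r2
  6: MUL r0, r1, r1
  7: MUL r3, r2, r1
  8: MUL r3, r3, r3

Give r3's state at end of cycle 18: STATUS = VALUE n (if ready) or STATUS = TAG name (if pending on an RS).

c1: issue MUL r3<-Mul1 | r0:1,r1:5,r2:4,r3:Mul1
c2: issue SUB r2<-Add1 | r0:1,r1:5,r2:Add1,r3:Mul1
c3: issue ADD r3<-Add2 | r0:1,r1:5,r2:Add1,r3:Add2
c4: stall | r0:1,r1:5,r2:Add1,r3:Add2
c5: CDB Add1=4; issue SUB r0<-Add1 | r0:Add1,r1:5,r2:4,r3:Add2
c6: CDB Mul1=64; stall | r0:Add1,r1:5,r2:4,r3:Add2
c7: stall | r0:Add1,r1:5,r2:4,r3:Add2
c8: CDB Add1=1; issue ADD r0<-Add1 | r0:Add1,r1:5,r2:4,r3:Add2
c9: CDB Add2=69; issue MUL r2<-Mul1 | r0:Add1,r1:5,r2:Mul1,r3:69
c10: issue MUL r0<-Mul2 | r0:Mul2,r1:5,r2:Mul1,r3:69
c11: CDB Add1=6; stall | r0:Mul2,r1:5,r2:Mul1,r3:69
c12: stall | r0:Mul2,r1:5,r2:Mul1,r3:69
c13: stall | r0:Mul2,r1:5,r2:Mul1,r3:69
c14: CDB Mul2=25; issue MUL r3<-Mul2 | r0:25,r1:5,r2:Mul1,r3:Mul2
c15: CDB Mul1=24; issue MUL r3<-Mul1 | r0:25,r1:5,r2:24,r3:Mul1
c16: - | r0:25,r1:5,r2:24,r3:Mul1
c17: - | r0:25,r1:5,r2:24,r3:Mul1
c18: - | r0:25,r1:5,r2:24,r3:Mul1

STATUS = TAG Mul1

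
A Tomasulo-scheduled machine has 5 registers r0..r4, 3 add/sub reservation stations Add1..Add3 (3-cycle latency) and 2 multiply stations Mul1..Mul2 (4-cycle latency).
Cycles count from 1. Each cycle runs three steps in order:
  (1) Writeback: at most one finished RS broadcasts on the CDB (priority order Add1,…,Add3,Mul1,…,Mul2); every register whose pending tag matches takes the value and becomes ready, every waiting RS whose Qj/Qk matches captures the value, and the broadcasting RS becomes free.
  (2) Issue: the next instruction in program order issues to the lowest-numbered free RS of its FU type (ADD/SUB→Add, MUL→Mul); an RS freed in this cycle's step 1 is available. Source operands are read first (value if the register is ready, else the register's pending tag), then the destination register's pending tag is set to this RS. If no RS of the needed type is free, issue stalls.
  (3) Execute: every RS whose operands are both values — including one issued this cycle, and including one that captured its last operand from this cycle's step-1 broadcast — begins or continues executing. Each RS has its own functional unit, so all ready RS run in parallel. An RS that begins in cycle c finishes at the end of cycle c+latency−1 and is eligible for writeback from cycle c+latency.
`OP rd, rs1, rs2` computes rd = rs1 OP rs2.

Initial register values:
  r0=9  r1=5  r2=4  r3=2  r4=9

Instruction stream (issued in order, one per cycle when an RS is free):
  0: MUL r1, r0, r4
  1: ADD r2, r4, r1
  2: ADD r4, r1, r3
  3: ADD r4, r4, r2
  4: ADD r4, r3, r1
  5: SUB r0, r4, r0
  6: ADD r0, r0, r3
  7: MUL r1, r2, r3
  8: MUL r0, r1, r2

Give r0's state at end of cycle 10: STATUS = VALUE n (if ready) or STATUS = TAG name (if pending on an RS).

STATUS = TAG Add2

cycle 1: issue MUL r1<-Mul1 // r0:9,r1:Mul1,r2:4,r3:2,r4:9
cycle 2: issue ADD r2<-Add1 // r0:9,r1:Mul1,r2:Add1,r3:2,r4:9
cycle 3: issue ADD r4<-Add2 // r0:9,r1:Mul1,r2:Add1,r3:2,r4:Add2
cycle 4: issue ADD r4<-Add3 // r0:9,r1:Mul1,r2:Add1,r3:2,r4:Add3
cycle 5: CDB Mul1=81; stall // r0:9,r1:81,r2:Add1,r3:2,r4:Add3
cycle 6: stall // r0:9,r1:81,r2:Add1,r3:2,r4:Add3
cycle 7: stall // r0:9,r1:81,r2:Add1,r3:2,r4:Add3
cycle 8: CDB Add1=90; issue ADD r4<-Add1 // r0:9,r1:81,r2:90,r3:2,r4:Add1
cycle 9: CDB Add2=83; issue SUB r0<-Add2 // r0:Add2,r1:81,r2:90,r3:2,r4:Add1
cycle 10: stall // r0:Add2,r1:81,r2:90,r3:2,r4:Add1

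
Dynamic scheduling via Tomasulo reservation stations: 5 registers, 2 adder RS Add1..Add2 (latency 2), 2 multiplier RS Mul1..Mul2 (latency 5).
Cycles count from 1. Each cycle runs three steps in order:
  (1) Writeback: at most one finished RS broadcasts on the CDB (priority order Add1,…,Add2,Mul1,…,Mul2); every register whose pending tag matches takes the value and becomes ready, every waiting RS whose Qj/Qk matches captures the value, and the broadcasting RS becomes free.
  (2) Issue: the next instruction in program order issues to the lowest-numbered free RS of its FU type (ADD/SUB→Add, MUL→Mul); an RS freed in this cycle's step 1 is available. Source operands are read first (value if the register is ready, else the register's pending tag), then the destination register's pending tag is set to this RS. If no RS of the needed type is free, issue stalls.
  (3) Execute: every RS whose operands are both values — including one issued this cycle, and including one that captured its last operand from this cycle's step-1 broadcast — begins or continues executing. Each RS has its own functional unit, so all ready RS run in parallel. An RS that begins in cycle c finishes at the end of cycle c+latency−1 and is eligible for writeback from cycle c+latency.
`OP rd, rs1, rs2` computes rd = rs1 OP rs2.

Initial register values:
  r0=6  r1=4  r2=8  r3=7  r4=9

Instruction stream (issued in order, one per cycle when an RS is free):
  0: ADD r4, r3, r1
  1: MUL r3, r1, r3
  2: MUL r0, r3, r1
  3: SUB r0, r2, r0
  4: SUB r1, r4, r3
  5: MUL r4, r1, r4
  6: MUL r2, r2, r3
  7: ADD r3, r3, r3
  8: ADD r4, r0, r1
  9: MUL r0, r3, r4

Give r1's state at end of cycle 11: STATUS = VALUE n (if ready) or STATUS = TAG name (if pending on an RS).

cycle 1: issue ADD r4<-Add1 // r0:6,r1:4,r2:8,r3:7,r4:Add1
cycle 2: issue MUL r3<-Mul1 // r0:6,r1:4,r2:8,r3:Mul1,r4:Add1
cycle 3: CDB Add1=11; issue MUL r0<-Mul2 // r0:Mul2,r1:4,r2:8,r3:Mul1,r4:11
cycle 4: issue SUB r0<-Add1 // r0:Add1,r1:4,r2:8,r3:Mul1,r4:11
cycle 5: issue SUB r1<-Add2 // r0:Add1,r1:Add2,r2:8,r3:Mul1,r4:11
cycle 6: stall // r0:Add1,r1:Add2,r2:8,r3:Mul1,r4:11
cycle 7: CDB Mul1=28; issue MUL r4<-Mul1 // r0:Add1,r1:Add2,r2:8,r3:28,r4:Mul1
cycle 8: stall // r0:Add1,r1:Add2,r2:8,r3:28,r4:Mul1
cycle 9: CDB Add2=-17; stall // r0:Add1,r1:-17,r2:8,r3:28,r4:Mul1
cycle 10: stall // r0:Add1,r1:-17,r2:8,r3:28,r4:Mul1
cycle 11: stall // r0:Add1,r1:-17,r2:8,r3:28,r4:Mul1

STATUS = VALUE -17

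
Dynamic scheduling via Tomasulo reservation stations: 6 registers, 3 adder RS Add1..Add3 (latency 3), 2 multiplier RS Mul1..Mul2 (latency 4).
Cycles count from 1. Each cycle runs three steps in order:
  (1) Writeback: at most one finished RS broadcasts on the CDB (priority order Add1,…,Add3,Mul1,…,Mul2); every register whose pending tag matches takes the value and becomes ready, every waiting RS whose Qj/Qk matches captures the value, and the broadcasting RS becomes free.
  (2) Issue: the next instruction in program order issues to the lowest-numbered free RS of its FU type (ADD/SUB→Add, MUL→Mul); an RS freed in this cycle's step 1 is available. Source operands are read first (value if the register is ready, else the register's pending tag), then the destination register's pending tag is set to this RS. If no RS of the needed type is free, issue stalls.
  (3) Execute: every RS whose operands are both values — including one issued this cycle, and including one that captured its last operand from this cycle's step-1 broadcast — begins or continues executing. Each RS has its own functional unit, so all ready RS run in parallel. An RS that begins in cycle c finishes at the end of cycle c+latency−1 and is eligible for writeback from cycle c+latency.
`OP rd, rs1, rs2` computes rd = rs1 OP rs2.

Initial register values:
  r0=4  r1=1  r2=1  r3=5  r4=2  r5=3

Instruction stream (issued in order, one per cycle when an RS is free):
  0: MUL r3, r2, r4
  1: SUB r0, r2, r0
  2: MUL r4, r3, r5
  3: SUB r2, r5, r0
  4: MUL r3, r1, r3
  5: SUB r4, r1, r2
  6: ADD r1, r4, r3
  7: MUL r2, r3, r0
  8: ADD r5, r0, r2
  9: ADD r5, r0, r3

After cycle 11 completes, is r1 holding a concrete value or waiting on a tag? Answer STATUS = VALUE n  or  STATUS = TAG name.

cycle 1: issue MUL r3<-Mul1 // r0:4,r1:1,r2:1,r3:Mul1,r4:2,r5:3
cycle 2: issue SUB r0<-Add1 // r0:Add1,r1:1,r2:1,r3:Mul1,r4:2,r5:3
cycle 3: issue MUL r4<-Mul2 // r0:Add1,r1:1,r2:1,r3:Mul1,r4:Mul2,r5:3
cycle 4: issue SUB r2<-Add2 // r0:Add1,r1:1,r2:Add2,r3:Mul1,r4:Mul2,r5:3
cycle 5: CDB Add1=-3; stall // r0:-3,r1:1,r2:Add2,r3:Mul1,r4:Mul2,r5:3
cycle 6: CDB Mul1=2; issue MUL r3<-Mul1 // r0:-3,r1:1,r2:Add2,r3:Mul1,r4:Mul2,r5:3
cycle 7: issue SUB r4<-Add1 // r0:-3,r1:1,r2:Add2,r3:Mul1,r4:Add1,r5:3
cycle 8: CDB Add2=6; issue ADD r1<-Add2 // r0:-3,r1:Add2,r2:6,r3:Mul1,r4:Add1,r5:3
cycle 9: stall // r0:-3,r1:Add2,r2:6,r3:Mul1,r4:Add1,r5:3
cycle 10: CDB Mul1=2; issue MUL r2<-Mul1 // r0:-3,r1:Add2,r2:Mul1,r3:2,r4:Add1,r5:3
cycle 11: CDB Add1=-5; issue ADD r5<-Add1 // r0:-3,r1:Add2,r2:Mul1,r3:2,r4:-5,r5:Add1

STATUS = TAG Add2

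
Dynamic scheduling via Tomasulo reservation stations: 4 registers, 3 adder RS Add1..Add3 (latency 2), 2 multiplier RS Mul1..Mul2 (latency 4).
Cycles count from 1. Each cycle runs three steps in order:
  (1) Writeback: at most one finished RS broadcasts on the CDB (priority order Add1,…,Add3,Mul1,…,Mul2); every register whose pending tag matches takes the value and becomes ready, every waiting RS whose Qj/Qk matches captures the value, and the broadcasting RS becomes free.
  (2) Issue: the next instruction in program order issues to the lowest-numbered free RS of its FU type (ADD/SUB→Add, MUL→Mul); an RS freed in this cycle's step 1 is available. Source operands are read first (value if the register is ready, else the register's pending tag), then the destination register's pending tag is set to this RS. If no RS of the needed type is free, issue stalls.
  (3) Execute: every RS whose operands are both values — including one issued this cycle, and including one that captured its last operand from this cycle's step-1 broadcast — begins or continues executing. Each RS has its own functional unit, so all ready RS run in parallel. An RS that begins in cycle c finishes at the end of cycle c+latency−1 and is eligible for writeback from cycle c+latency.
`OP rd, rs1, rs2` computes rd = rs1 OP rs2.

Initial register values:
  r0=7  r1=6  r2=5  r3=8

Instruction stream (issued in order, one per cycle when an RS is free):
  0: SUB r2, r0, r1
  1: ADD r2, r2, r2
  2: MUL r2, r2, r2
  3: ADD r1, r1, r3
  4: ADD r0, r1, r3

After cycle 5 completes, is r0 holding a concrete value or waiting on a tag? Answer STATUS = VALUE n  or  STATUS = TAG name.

  c1: issue SUB r2<-Add1  regs: r0:7,r1:6,r2:Add1,r3:8
  c2: issue ADD r2<-Add2  regs: r0:7,r1:6,r2:Add2,r3:8
  c3: CDB Add1=1; issue MUL r2<-Mul1  regs: r0:7,r1:6,r2:Mul1,r3:8
  c4: issue ADD r1<-Add1  regs: r0:7,r1:Add1,r2:Mul1,r3:8
  c5: CDB Add2=2; issue ADD r0<-Add2  regs: r0:Add2,r1:Add1,r2:Mul1,r3:8

STATUS = TAG Add2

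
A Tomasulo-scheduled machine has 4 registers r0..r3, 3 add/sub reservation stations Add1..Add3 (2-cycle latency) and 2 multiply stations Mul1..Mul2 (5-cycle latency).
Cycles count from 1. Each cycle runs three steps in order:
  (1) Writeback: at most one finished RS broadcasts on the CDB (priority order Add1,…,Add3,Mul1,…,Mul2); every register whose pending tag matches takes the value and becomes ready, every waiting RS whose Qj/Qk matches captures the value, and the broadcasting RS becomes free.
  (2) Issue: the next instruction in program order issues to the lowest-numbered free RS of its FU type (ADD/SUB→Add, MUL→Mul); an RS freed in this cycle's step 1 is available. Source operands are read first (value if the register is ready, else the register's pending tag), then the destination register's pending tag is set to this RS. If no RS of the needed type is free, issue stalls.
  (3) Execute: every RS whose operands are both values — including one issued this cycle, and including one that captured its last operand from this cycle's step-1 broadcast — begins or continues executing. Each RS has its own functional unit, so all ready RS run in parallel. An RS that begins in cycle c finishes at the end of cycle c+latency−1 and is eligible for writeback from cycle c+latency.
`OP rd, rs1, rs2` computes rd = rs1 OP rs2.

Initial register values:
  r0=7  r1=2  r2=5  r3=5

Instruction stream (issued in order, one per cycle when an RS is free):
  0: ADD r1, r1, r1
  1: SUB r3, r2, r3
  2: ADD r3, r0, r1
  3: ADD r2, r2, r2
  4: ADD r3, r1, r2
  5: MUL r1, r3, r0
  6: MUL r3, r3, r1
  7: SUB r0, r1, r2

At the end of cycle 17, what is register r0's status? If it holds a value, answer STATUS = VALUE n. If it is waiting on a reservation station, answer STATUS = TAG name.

STATUS = VALUE 88

  c1: issue ADD r1<-Add1  regs: r0:7,r1:Add1,r2:5,r3:5
  c2: issue SUB r3<-Add2  regs: r0:7,r1:Add1,r2:5,r3:Add2
  c3: CDB Add1=4; issue ADD r3<-Add1  regs: r0:7,r1:4,r2:5,r3:Add1
  c4: CDB Add2=0; issue ADD r2<-Add2  regs: r0:7,r1:4,r2:Add2,r3:Add1
  c5: CDB Add1=11; issue ADD r3<-Add1  regs: r0:7,r1:4,r2:Add2,r3:Add1
  c6: CDB Add2=10; issue MUL r1<-Mul1  regs: r0:7,r1:Mul1,r2:10,r3:Add1
  c7: issue MUL r3<-Mul2  regs: r0:7,r1:Mul1,r2:10,r3:Mul2
  c8: CDB Add1=14; issue SUB r0<-Add1  regs: r0:Add1,r1:Mul1,r2:10,r3:Mul2
  c9: -  regs: r0:Add1,r1:Mul1,r2:10,r3:Mul2
  c10: -  regs: r0:Add1,r1:Mul1,r2:10,r3:Mul2
  c11: -  regs: r0:Add1,r1:Mul1,r2:10,r3:Mul2
  c12: -  regs: r0:Add1,r1:Mul1,r2:10,r3:Mul2
  c13: CDB Mul1=98  regs: r0:Add1,r1:98,r2:10,r3:Mul2
  c14: -  regs: r0:Add1,r1:98,r2:10,r3:Mul2
  c15: CDB Add1=88  regs: r0:88,r1:98,r2:10,r3:Mul2
  c16: -  regs: r0:88,r1:98,r2:10,r3:Mul2
  c17: -  regs: r0:88,r1:98,r2:10,r3:Mul2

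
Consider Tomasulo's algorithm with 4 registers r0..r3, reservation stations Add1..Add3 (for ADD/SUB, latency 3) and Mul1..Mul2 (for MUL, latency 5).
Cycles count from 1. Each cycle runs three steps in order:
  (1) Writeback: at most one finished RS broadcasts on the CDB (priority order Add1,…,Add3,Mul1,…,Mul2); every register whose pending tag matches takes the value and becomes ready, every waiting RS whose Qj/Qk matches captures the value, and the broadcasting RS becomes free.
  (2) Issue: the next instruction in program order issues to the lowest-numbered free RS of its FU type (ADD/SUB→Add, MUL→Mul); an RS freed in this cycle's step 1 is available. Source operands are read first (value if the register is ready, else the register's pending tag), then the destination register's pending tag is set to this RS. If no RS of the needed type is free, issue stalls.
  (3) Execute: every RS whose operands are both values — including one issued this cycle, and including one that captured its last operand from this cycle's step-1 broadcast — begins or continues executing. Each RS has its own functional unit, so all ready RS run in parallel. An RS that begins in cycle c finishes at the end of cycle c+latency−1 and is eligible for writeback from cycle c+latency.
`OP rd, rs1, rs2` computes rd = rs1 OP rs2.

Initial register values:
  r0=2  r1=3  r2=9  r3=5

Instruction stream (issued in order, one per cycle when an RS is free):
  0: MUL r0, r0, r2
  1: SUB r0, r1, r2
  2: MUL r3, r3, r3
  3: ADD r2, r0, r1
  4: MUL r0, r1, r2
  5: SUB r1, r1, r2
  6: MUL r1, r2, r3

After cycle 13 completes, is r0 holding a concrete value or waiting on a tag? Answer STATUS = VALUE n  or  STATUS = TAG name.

STATUS = VALUE -9

c1: issue MUL r0<-Mul1 | r0:Mul1,r1:3,r2:9,r3:5
c2: issue SUB r0<-Add1 | r0:Add1,r1:3,r2:9,r3:5
c3: issue MUL r3<-Mul2 | r0:Add1,r1:3,r2:9,r3:Mul2
c4: issue ADD r2<-Add2 | r0:Add1,r1:3,r2:Add2,r3:Mul2
c5: CDB Add1=-6; stall | r0:-6,r1:3,r2:Add2,r3:Mul2
c6: CDB Mul1=18; issue MUL r0<-Mul1 | r0:Mul1,r1:3,r2:Add2,r3:Mul2
c7: issue SUB r1<-Add1 | r0:Mul1,r1:Add1,r2:Add2,r3:Mul2
c8: CDB Add2=-3; stall | r0:Mul1,r1:Add1,r2:-3,r3:Mul2
c9: CDB Mul2=25; issue MUL r1<-Mul2 | r0:Mul1,r1:Mul2,r2:-3,r3:25
c10: - | r0:Mul1,r1:Mul2,r2:-3,r3:25
c11: CDB Add1=6 | r0:Mul1,r1:Mul2,r2:-3,r3:25
c12: - | r0:Mul1,r1:Mul2,r2:-3,r3:25
c13: CDB Mul1=-9 | r0:-9,r1:Mul2,r2:-3,r3:25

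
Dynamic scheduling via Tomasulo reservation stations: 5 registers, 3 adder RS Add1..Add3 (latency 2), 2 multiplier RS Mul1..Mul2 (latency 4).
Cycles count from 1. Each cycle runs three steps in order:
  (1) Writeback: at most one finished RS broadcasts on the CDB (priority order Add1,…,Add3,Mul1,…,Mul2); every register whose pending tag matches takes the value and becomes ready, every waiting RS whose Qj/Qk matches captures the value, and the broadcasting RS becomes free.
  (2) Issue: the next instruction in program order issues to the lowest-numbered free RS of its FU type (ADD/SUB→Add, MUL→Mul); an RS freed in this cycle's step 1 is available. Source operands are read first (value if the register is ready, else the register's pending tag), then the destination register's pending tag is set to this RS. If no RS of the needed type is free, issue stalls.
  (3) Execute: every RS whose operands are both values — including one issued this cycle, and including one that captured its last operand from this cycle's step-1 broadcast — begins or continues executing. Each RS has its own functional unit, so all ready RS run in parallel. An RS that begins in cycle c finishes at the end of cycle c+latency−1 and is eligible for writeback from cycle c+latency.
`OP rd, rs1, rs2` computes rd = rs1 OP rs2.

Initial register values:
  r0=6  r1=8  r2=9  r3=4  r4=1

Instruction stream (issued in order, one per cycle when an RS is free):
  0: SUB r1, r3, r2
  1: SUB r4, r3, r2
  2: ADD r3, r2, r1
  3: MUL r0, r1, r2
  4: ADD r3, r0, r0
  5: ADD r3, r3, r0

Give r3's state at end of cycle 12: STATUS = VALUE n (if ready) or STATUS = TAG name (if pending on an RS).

STATUS = VALUE -135

c1: issue SUB r1<-Add1 | r0:6,r1:Add1,r2:9,r3:4,r4:1
c2: issue SUB r4<-Add2 | r0:6,r1:Add1,r2:9,r3:4,r4:Add2
c3: CDB Add1=-5; issue ADD r3<-Add1 | r0:6,r1:-5,r2:9,r3:Add1,r4:Add2
c4: CDB Add2=-5; issue MUL r0<-Mul1 | r0:Mul1,r1:-5,r2:9,r3:Add1,r4:-5
c5: CDB Add1=4; issue ADD r3<-Add1 | r0:Mul1,r1:-5,r2:9,r3:Add1,r4:-5
c6: issue ADD r3<-Add2 | r0:Mul1,r1:-5,r2:9,r3:Add2,r4:-5
c7: - | r0:Mul1,r1:-5,r2:9,r3:Add2,r4:-5
c8: CDB Mul1=-45 | r0:-45,r1:-5,r2:9,r3:Add2,r4:-5
c9: - | r0:-45,r1:-5,r2:9,r3:Add2,r4:-5
c10: CDB Add1=-90 | r0:-45,r1:-5,r2:9,r3:Add2,r4:-5
c11: - | r0:-45,r1:-5,r2:9,r3:Add2,r4:-5
c12: CDB Add2=-135 | r0:-45,r1:-5,r2:9,r3:-135,r4:-5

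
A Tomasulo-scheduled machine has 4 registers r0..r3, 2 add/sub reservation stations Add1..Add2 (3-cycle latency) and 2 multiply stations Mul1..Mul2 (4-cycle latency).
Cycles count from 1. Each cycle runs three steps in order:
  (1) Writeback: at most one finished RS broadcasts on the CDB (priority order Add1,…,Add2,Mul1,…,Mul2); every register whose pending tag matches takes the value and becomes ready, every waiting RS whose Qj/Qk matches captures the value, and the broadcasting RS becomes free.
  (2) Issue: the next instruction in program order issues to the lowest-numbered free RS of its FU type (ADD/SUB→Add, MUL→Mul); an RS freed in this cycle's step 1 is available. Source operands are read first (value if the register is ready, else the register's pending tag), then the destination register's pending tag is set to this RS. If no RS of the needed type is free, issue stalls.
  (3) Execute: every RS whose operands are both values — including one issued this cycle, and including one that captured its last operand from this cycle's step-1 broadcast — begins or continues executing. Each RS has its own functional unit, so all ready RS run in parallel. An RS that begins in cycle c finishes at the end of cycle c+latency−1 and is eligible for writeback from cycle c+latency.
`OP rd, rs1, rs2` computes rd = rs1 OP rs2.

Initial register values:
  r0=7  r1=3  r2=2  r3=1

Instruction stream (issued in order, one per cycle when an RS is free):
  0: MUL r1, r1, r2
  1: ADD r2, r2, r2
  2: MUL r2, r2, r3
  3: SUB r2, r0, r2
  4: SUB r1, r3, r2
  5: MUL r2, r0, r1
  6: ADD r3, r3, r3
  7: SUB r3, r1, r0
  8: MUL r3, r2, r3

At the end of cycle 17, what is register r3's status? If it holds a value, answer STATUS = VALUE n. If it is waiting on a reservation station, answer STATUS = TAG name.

  c1: issue MUL r1<-Mul1  regs: r0:7,r1:Mul1,r2:2,r3:1
  c2: issue ADD r2<-Add1  regs: r0:7,r1:Mul1,r2:Add1,r3:1
  c3: issue MUL r2<-Mul2  regs: r0:7,r1:Mul1,r2:Mul2,r3:1
  c4: issue SUB r2<-Add2  regs: r0:7,r1:Mul1,r2:Add2,r3:1
  c5: CDB Add1=4; issue SUB r1<-Add1  regs: r0:7,r1:Add1,r2:Add2,r3:1
  c6: CDB Mul1=6; issue MUL r2<-Mul1  regs: r0:7,r1:Add1,r2:Mul1,r3:1
  c7: stall  regs: r0:7,r1:Add1,r2:Mul1,r3:1
  c8: stall  regs: r0:7,r1:Add1,r2:Mul1,r3:1
  c9: CDB Mul2=4; stall  regs: r0:7,r1:Add1,r2:Mul1,r3:1
  c10: stall  regs: r0:7,r1:Add1,r2:Mul1,r3:1
  c11: stall  regs: r0:7,r1:Add1,r2:Mul1,r3:1
  c12: CDB Add2=3; issue ADD r3<-Add2  regs: r0:7,r1:Add1,r2:Mul1,r3:Add2
  c13: stall  regs: r0:7,r1:Add1,r2:Mul1,r3:Add2
  c14: stall  regs: r0:7,r1:Add1,r2:Mul1,r3:Add2
  c15: CDB Add1=-2; issue SUB r3<-Add1  regs: r0:7,r1:-2,r2:Mul1,r3:Add1
  c16: CDB Add2=2; issue MUL r3<-Mul2  regs: r0:7,r1:-2,r2:Mul1,r3:Mul2
  c17: -  regs: r0:7,r1:-2,r2:Mul1,r3:Mul2

STATUS = TAG Mul2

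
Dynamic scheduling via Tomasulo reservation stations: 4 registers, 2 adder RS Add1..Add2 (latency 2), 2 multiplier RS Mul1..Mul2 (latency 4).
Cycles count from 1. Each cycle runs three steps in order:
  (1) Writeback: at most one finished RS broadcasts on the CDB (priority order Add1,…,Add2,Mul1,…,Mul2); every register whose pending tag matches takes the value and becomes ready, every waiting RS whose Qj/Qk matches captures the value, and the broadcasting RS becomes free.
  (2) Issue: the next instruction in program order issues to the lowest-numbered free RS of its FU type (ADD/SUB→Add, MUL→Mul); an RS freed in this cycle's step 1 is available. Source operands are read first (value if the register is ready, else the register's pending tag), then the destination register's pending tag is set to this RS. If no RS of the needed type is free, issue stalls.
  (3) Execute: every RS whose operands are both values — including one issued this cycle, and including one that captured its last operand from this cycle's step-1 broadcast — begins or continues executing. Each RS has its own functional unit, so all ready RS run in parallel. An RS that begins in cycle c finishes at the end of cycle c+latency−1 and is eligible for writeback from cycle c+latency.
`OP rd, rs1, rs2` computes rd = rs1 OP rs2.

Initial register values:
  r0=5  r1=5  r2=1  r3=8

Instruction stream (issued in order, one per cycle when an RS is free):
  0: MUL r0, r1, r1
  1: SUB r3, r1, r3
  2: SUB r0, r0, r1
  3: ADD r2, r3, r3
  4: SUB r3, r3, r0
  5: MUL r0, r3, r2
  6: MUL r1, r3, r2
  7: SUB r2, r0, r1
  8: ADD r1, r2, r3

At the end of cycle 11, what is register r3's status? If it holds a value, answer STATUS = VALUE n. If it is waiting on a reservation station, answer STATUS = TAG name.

STATUS = VALUE -23

c1: issue MUL r0<-Mul1 | r0:Mul1,r1:5,r2:1,r3:8
c2: issue SUB r3<-Add1 | r0:Mul1,r1:5,r2:1,r3:Add1
c3: issue SUB r0<-Add2 | r0:Add2,r1:5,r2:1,r3:Add1
c4: CDB Add1=-3; issue ADD r2<-Add1 | r0:Add2,r1:5,r2:Add1,r3:-3
c5: CDB Mul1=25; stall | r0:Add2,r1:5,r2:Add1,r3:-3
c6: CDB Add1=-6; issue SUB r3<-Add1 | r0:Add2,r1:5,r2:-6,r3:Add1
c7: CDB Add2=20; issue MUL r0<-Mul1 | r0:Mul1,r1:5,r2:-6,r3:Add1
c8: issue MUL r1<-Mul2 | r0:Mul1,r1:Mul2,r2:-6,r3:Add1
c9: CDB Add1=-23; issue SUB r2<-Add1 | r0:Mul1,r1:Mul2,r2:Add1,r3:-23
c10: issue ADD r1<-Add2 | r0:Mul1,r1:Add2,r2:Add1,r3:-23
c11: - | r0:Mul1,r1:Add2,r2:Add1,r3:-23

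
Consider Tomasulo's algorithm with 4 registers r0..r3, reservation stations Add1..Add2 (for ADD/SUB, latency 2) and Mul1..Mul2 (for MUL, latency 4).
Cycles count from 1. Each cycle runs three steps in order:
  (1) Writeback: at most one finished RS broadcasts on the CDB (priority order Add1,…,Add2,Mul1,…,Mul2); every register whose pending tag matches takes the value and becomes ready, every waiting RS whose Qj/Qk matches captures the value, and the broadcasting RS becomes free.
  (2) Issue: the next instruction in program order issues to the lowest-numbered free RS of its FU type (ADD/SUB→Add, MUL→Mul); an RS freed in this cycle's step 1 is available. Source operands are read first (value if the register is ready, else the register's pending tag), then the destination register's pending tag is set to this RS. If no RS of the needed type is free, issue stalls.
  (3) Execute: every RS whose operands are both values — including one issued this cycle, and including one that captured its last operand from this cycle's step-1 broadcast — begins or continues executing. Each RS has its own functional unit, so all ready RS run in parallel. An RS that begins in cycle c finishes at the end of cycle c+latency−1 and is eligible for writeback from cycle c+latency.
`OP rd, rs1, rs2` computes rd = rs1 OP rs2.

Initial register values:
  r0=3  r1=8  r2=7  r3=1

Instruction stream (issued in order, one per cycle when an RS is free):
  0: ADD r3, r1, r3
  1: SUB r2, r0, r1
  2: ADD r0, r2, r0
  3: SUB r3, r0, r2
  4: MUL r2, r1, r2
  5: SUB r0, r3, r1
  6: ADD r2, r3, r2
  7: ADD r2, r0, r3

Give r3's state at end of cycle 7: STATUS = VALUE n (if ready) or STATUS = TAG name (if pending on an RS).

  c1: issue ADD r3<-Add1  regs: r0:3,r1:8,r2:7,r3:Add1
  c2: issue SUB r2<-Add2  regs: r0:3,r1:8,r2:Add2,r3:Add1
  c3: CDB Add1=9; issue ADD r0<-Add1  regs: r0:Add1,r1:8,r2:Add2,r3:9
  c4: CDB Add2=-5; issue SUB r3<-Add2  regs: r0:Add1,r1:8,r2:-5,r3:Add2
  c5: issue MUL r2<-Mul1  regs: r0:Add1,r1:8,r2:Mul1,r3:Add2
  c6: CDB Add1=-2; issue SUB r0<-Add1  regs: r0:Add1,r1:8,r2:Mul1,r3:Add2
  c7: stall  regs: r0:Add1,r1:8,r2:Mul1,r3:Add2

STATUS = TAG Add2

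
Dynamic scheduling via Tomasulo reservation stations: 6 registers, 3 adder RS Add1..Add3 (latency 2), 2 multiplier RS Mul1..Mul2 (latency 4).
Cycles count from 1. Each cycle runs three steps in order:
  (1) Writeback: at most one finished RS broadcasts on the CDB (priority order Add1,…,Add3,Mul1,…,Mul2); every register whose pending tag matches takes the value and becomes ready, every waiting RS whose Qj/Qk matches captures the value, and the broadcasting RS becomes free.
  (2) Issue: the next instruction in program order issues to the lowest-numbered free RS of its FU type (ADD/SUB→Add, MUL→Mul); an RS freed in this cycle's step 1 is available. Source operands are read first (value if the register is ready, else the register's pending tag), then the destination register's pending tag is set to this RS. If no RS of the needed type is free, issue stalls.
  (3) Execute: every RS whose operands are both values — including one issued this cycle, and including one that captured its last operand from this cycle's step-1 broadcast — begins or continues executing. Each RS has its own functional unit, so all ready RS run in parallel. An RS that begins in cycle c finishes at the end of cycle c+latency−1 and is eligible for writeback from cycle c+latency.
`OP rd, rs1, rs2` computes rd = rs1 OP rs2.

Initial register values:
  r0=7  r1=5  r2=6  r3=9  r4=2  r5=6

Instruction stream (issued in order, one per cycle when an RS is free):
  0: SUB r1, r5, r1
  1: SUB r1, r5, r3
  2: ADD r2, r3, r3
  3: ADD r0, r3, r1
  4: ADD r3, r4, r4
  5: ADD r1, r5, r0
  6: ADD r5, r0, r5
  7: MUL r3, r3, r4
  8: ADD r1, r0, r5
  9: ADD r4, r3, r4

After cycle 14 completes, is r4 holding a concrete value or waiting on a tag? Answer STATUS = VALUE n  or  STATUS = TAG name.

STATUS = VALUE 10

c1: issue SUB r1<-Add1 | r0:7,r1:Add1,r2:6,r3:9,r4:2,r5:6
c2: issue SUB r1<-Add2 | r0:7,r1:Add2,r2:6,r3:9,r4:2,r5:6
c3: CDB Add1=1; issue ADD r2<-Add1 | r0:7,r1:Add2,r2:Add1,r3:9,r4:2,r5:6
c4: CDB Add2=-3; issue ADD r0<-Add2 | r0:Add2,r1:-3,r2:Add1,r3:9,r4:2,r5:6
c5: CDB Add1=18; issue ADD r3<-Add1 | r0:Add2,r1:-3,r2:18,r3:Add1,r4:2,r5:6
c6: CDB Add2=6; issue ADD r1<-Add2 | r0:6,r1:Add2,r2:18,r3:Add1,r4:2,r5:6
c7: CDB Add1=4; issue ADD r5<-Add1 | r0:6,r1:Add2,r2:18,r3:4,r4:2,r5:Add1
c8: CDB Add2=12; issue MUL r3<-Mul1 | r0:6,r1:12,r2:18,r3:Mul1,r4:2,r5:Add1
c9: CDB Add1=12; issue ADD r1<-Add1 | r0:6,r1:Add1,r2:18,r3:Mul1,r4:2,r5:12
c10: issue ADD r4<-Add2 | r0:6,r1:Add1,r2:18,r3:Mul1,r4:Add2,r5:12
c11: CDB Add1=18 | r0:6,r1:18,r2:18,r3:Mul1,r4:Add2,r5:12
c12: CDB Mul1=8 | r0:6,r1:18,r2:18,r3:8,r4:Add2,r5:12
c13: - | r0:6,r1:18,r2:18,r3:8,r4:Add2,r5:12
c14: CDB Add2=10 | r0:6,r1:18,r2:18,r3:8,r4:10,r5:12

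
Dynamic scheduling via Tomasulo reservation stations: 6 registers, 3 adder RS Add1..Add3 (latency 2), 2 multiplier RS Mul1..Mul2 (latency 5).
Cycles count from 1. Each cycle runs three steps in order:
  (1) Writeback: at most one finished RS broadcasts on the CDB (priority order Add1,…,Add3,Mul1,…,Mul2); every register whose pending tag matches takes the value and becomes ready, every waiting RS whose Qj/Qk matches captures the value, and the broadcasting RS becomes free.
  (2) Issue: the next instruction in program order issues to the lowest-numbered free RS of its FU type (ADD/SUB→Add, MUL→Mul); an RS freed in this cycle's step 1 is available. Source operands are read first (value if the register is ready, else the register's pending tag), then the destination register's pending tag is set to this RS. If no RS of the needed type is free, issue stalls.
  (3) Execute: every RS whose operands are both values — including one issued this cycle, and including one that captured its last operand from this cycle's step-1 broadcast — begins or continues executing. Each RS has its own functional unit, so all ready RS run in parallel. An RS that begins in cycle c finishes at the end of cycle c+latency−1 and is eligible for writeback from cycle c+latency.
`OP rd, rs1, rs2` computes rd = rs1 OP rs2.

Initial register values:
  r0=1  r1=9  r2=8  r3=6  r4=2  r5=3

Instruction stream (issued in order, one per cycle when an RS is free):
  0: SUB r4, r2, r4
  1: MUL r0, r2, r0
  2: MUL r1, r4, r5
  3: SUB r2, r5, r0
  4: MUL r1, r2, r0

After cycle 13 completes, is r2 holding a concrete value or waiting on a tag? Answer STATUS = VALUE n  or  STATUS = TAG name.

STATUS = VALUE -5

  c1: issue SUB r4<-Add1  regs: r0:1,r1:9,r2:8,r3:6,r4:Add1,r5:3
  c2: issue MUL r0<-Mul1  regs: r0:Mul1,r1:9,r2:8,r3:6,r4:Add1,r5:3
  c3: CDB Add1=6; issue MUL r1<-Mul2  regs: r0:Mul1,r1:Mul2,r2:8,r3:6,r4:6,r5:3
  c4: issue SUB r2<-Add1  regs: r0:Mul1,r1:Mul2,r2:Add1,r3:6,r4:6,r5:3
  c5: stall  regs: r0:Mul1,r1:Mul2,r2:Add1,r3:6,r4:6,r5:3
  c6: stall  regs: r0:Mul1,r1:Mul2,r2:Add1,r3:6,r4:6,r5:3
  c7: CDB Mul1=8; issue MUL r1<-Mul1  regs: r0:8,r1:Mul1,r2:Add1,r3:6,r4:6,r5:3
  c8: CDB Mul2=18  regs: r0:8,r1:Mul1,r2:Add1,r3:6,r4:6,r5:3
  c9: CDB Add1=-5  regs: r0:8,r1:Mul1,r2:-5,r3:6,r4:6,r5:3
  c10: -  regs: r0:8,r1:Mul1,r2:-5,r3:6,r4:6,r5:3
  c11: -  regs: r0:8,r1:Mul1,r2:-5,r3:6,r4:6,r5:3
  c12: -  regs: r0:8,r1:Mul1,r2:-5,r3:6,r4:6,r5:3
  c13: -  regs: r0:8,r1:Mul1,r2:-5,r3:6,r4:6,r5:3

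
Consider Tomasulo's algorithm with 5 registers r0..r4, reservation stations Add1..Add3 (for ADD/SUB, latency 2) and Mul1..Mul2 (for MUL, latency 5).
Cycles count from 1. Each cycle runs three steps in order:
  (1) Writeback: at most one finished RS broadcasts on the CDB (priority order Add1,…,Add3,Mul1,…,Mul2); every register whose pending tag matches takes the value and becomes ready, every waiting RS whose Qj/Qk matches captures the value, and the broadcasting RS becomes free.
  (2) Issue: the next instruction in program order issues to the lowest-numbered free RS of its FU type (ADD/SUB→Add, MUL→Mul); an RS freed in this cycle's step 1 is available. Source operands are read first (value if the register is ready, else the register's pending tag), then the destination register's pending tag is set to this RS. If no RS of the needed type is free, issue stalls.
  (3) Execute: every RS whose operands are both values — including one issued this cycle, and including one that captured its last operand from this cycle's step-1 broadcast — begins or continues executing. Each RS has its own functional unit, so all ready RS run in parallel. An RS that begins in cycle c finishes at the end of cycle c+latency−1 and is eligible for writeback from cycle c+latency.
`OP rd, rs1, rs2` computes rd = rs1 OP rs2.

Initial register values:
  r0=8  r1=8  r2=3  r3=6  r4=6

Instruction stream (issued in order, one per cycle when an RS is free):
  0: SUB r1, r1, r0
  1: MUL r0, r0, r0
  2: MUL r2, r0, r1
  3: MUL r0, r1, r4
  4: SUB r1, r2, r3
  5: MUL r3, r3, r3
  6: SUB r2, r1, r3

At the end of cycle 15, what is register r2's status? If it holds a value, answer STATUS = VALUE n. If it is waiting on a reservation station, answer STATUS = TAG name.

STATUS = TAG Add2

  c1: issue SUB r1<-Add1  regs: r0:8,r1:Add1,r2:3,r3:6,r4:6
  c2: issue MUL r0<-Mul1  regs: r0:Mul1,r1:Add1,r2:3,r3:6,r4:6
  c3: CDB Add1=0; issue MUL r2<-Mul2  regs: r0:Mul1,r1:0,r2:Mul2,r3:6,r4:6
  c4: stall  regs: r0:Mul1,r1:0,r2:Mul2,r3:6,r4:6
  c5: stall  regs: r0:Mul1,r1:0,r2:Mul2,r3:6,r4:6
  c6: stall  regs: r0:Mul1,r1:0,r2:Mul2,r3:6,r4:6
  c7: CDB Mul1=64; issue MUL r0<-Mul1  regs: r0:Mul1,r1:0,r2:Mul2,r3:6,r4:6
  c8: issue SUB r1<-Add1  regs: r0:Mul1,r1:Add1,r2:Mul2,r3:6,r4:6
  c9: stall  regs: r0:Mul1,r1:Add1,r2:Mul2,r3:6,r4:6
  c10: stall  regs: r0:Mul1,r1:Add1,r2:Mul2,r3:6,r4:6
  c11: stall  regs: r0:Mul1,r1:Add1,r2:Mul2,r3:6,r4:6
  c12: CDB Mul1=0; issue MUL r3<-Mul1  regs: r0:0,r1:Add1,r2:Mul2,r3:Mul1,r4:6
  c13: CDB Mul2=0; issue SUB r2<-Add2  regs: r0:0,r1:Add1,r2:Add2,r3:Mul1,r4:6
  c14: -  regs: r0:0,r1:Add1,r2:Add2,r3:Mul1,r4:6
  c15: CDB Add1=-6  regs: r0:0,r1:-6,r2:Add2,r3:Mul1,r4:6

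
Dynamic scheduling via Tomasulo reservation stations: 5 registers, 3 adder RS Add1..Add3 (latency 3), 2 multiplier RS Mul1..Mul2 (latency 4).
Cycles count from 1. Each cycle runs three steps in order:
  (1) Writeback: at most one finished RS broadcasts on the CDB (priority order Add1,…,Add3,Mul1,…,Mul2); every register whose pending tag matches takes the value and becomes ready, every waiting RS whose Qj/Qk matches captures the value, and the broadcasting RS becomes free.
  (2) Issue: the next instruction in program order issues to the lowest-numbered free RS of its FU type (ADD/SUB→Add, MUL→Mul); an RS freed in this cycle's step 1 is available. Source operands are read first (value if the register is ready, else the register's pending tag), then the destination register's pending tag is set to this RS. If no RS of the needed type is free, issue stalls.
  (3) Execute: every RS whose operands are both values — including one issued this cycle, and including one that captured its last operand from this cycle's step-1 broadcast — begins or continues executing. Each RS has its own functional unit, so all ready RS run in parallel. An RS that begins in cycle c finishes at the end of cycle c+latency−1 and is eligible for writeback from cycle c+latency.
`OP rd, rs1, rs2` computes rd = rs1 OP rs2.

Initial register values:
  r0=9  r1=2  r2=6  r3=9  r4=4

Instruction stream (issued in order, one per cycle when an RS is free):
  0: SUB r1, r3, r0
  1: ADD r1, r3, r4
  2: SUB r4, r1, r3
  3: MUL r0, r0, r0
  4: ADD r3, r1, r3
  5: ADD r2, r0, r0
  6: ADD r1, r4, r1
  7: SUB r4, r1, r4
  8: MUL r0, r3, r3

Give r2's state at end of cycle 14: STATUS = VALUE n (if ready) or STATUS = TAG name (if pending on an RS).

  c1: issue SUB r1<-Add1  regs: r0:9,r1:Add1,r2:6,r3:9,r4:4
  c2: issue ADD r1<-Add2  regs: r0:9,r1:Add2,r2:6,r3:9,r4:4
  c3: issue SUB r4<-Add3  regs: r0:9,r1:Add2,r2:6,r3:9,r4:Add3
  c4: CDB Add1=0; issue MUL r0<-Mul1  regs: r0:Mul1,r1:Add2,r2:6,r3:9,r4:Add3
  c5: CDB Add2=13; issue ADD r3<-Add1  regs: r0:Mul1,r1:13,r2:6,r3:Add1,r4:Add3
  c6: issue ADD r2<-Add2  regs: r0:Mul1,r1:13,r2:Add2,r3:Add1,r4:Add3
  c7: stall  regs: r0:Mul1,r1:13,r2:Add2,r3:Add1,r4:Add3
  c8: CDB Add1=22; issue ADD r1<-Add1  regs: r0:Mul1,r1:Add1,r2:Add2,r3:22,r4:Add3
  c9: CDB Add3=4; issue SUB r4<-Add3  regs: r0:Mul1,r1:Add1,r2:Add2,r3:22,r4:Add3
  c10: CDB Mul1=81; issue MUL r0<-Mul1  regs: r0:Mul1,r1:Add1,r2:Add2,r3:22,r4:Add3
  c11: -  regs: r0:Mul1,r1:Add1,r2:Add2,r3:22,r4:Add3
  c12: CDB Add1=17  regs: r0:Mul1,r1:17,r2:Add2,r3:22,r4:Add3
  c13: CDB Add2=162  regs: r0:Mul1,r1:17,r2:162,r3:22,r4:Add3
  c14: CDB Mul1=484  regs: r0:484,r1:17,r2:162,r3:22,r4:Add3

STATUS = VALUE 162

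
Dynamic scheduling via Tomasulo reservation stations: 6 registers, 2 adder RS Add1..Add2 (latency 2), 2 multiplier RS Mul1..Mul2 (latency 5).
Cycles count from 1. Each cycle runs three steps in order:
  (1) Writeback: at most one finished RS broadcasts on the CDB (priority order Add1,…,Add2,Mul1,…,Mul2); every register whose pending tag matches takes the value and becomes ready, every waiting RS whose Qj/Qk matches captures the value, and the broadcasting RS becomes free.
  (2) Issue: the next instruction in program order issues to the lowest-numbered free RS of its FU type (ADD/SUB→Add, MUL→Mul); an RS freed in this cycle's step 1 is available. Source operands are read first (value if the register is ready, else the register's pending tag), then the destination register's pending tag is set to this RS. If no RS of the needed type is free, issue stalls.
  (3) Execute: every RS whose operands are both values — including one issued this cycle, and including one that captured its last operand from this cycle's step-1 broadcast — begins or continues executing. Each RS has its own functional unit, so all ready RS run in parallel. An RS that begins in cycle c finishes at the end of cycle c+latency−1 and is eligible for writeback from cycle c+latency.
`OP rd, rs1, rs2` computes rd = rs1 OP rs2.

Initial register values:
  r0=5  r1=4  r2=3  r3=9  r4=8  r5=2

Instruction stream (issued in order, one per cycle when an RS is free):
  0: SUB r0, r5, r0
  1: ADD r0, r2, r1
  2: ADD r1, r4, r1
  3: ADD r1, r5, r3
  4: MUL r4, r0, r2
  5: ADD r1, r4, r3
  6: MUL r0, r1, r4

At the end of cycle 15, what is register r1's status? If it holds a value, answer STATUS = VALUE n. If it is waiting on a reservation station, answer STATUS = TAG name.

STATUS = VALUE 30

c1: issue SUB r0<-Add1 | r0:Add1,r1:4,r2:3,r3:9,r4:8,r5:2
c2: issue ADD r0<-Add2 | r0:Add2,r1:4,r2:3,r3:9,r4:8,r5:2
c3: CDB Add1=-3; issue ADD r1<-Add1 | r0:Add2,r1:Add1,r2:3,r3:9,r4:8,r5:2
c4: CDB Add2=7; issue ADD r1<-Add2 | r0:7,r1:Add2,r2:3,r3:9,r4:8,r5:2
c5: CDB Add1=12; issue MUL r4<-Mul1 | r0:7,r1:Add2,r2:3,r3:9,r4:Mul1,r5:2
c6: CDB Add2=11; issue ADD r1<-Add1 | r0:7,r1:Add1,r2:3,r3:9,r4:Mul1,r5:2
c7: issue MUL r0<-Mul2 | r0:Mul2,r1:Add1,r2:3,r3:9,r4:Mul1,r5:2
c8: - | r0:Mul2,r1:Add1,r2:3,r3:9,r4:Mul1,r5:2
c9: - | r0:Mul2,r1:Add1,r2:3,r3:9,r4:Mul1,r5:2
c10: CDB Mul1=21 | r0:Mul2,r1:Add1,r2:3,r3:9,r4:21,r5:2
c11: - | r0:Mul2,r1:Add1,r2:3,r3:9,r4:21,r5:2
c12: CDB Add1=30 | r0:Mul2,r1:30,r2:3,r3:9,r4:21,r5:2
c13: - | r0:Mul2,r1:30,r2:3,r3:9,r4:21,r5:2
c14: - | r0:Mul2,r1:30,r2:3,r3:9,r4:21,r5:2
c15: - | r0:Mul2,r1:30,r2:3,r3:9,r4:21,r5:2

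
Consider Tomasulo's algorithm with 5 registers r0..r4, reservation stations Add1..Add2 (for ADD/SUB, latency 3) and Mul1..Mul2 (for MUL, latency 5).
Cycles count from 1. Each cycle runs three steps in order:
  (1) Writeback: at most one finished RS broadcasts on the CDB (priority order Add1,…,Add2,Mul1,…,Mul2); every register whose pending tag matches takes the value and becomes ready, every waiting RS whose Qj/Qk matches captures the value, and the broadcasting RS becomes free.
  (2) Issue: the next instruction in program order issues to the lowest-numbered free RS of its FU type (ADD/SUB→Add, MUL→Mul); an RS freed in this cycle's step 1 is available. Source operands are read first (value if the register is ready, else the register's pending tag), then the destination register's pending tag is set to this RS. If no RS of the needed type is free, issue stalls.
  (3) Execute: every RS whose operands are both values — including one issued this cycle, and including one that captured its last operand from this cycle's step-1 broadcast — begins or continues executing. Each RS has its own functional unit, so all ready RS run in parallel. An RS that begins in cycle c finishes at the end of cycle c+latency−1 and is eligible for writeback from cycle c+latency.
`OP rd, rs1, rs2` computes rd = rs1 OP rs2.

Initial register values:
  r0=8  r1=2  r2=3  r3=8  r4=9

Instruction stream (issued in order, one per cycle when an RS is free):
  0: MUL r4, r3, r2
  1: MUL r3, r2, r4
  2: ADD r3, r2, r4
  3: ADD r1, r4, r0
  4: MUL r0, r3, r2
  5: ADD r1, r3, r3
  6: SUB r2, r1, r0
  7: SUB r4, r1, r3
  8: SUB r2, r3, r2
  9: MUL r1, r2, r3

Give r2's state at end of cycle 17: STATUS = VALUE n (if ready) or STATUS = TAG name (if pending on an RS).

  c1: issue MUL r4<-Mul1  regs: r0:8,r1:2,r2:3,r3:8,r4:Mul1
  c2: issue MUL r3<-Mul2  regs: r0:8,r1:2,r2:3,r3:Mul2,r4:Mul1
  c3: issue ADD r3<-Add1  regs: r0:8,r1:2,r2:3,r3:Add1,r4:Mul1
  c4: issue ADD r1<-Add2  regs: r0:8,r1:Add2,r2:3,r3:Add1,r4:Mul1
  c5: stall  regs: r0:8,r1:Add2,r2:3,r3:Add1,r4:Mul1
  c6: CDB Mul1=24; issue MUL r0<-Mul1  regs: r0:Mul1,r1:Add2,r2:3,r3:Add1,r4:24
  c7: stall  regs: r0:Mul1,r1:Add2,r2:3,r3:Add1,r4:24
  c8: stall  regs: r0:Mul1,r1:Add2,r2:3,r3:Add1,r4:24
  c9: CDB Add1=27; issue ADD r1<-Add1  regs: r0:Mul1,r1:Add1,r2:3,r3:27,r4:24
  c10: CDB Add2=32; issue SUB r2<-Add2  regs: r0:Mul1,r1:Add1,r2:Add2,r3:27,r4:24
  c11: CDB Mul2=72; stall  regs: r0:Mul1,r1:Add1,r2:Add2,r3:27,r4:24
  c12: CDB Add1=54; issue SUB r4<-Add1  regs: r0:Mul1,r1:54,r2:Add2,r3:27,r4:Add1
  c13: stall  regs: r0:Mul1,r1:54,r2:Add2,r3:27,r4:Add1
  c14: CDB Mul1=81; stall  regs: r0:81,r1:54,r2:Add2,r3:27,r4:Add1
  c15: CDB Add1=27; issue SUB r2<-Add1  regs: r0:81,r1:54,r2:Add1,r3:27,r4:27
  c16: issue MUL r1<-Mul1  regs: r0:81,r1:Mul1,r2:Add1,r3:27,r4:27
  c17: CDB Add2=-27  regs: r0:81,r1:Mul1,r2:Add1,r3:27,r4:27

STATUS = TAG Add1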